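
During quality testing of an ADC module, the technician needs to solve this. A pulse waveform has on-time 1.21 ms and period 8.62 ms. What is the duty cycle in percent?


Duty cycle as a percentage:
DC = (t_on / T) * 100
   = (1.21 / 8.62) * 100
   = 0.140371 * 100
   = 14.04 %

14.04 %


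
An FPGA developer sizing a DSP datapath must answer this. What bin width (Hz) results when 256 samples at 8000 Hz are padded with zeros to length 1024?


Frequency resolution after zero-padding:
N_padded = 256 * 4 = 1024
df = fs / N_padded
   = 8000 / 1024
   = 7.8125 Hz

7.8125 Hz


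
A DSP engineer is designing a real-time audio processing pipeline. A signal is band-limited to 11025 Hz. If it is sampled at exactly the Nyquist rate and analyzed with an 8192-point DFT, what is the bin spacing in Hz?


Step 1 — Nyquist sampling rate:
fs = 2 * fmax = 2 * 11025 = 22050 Hz

Step 2 — DFT bin spacing:
df = fs / N = 22050 / 8192 = 2.6917 Hz

2.6917 Hz


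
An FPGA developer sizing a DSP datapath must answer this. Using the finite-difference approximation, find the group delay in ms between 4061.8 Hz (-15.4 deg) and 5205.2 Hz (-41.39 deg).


Group delay from phase difference:
tau = -d(phi)/d(omega)
d(phi) = -25.99 deg = -0.453611 rad
d(omega) = 2*pi*(5205.2 - 4061.8) = 7184.1941 rad/s
tau = -(-0.453611) / 7184.1941
    = 0.0631 ms

0.0631 ms


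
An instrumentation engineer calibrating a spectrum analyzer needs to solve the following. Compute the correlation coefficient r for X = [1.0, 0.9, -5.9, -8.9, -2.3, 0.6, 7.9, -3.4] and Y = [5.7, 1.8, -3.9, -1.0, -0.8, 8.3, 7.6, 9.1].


Pearson correlation coefficient (population):
r = cov(X,Y) / (std(X) * std(Y))
Mean X = -1.2625, Mean Y = 3.35
Cov(X,Y) = 13.623125
Std(X) = 4.778843, Std(Y) = 4.640312
r = 0.6143

0.6143


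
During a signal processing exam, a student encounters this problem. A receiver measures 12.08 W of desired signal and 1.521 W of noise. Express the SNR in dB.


SNR in decibels:
SNR = 10 * log10(Ps / Pn)
    = 10 * log10(12.08 / 1.521)
    = 10 * log10(7.9421)
    = 10 * 0.8999
    = 9.0 dB

9.0 dB


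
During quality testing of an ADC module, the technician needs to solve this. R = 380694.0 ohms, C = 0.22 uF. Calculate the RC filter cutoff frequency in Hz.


Cutoff frequency of a first-order RC filter:
fc = 1 / (2 * pi * R * C)
C = 0.22 uF = 2.2e-07 F
fc = 1 / (2 * pi * 380694.0 * 2.2e-07)
   = 1 / 0.52623360841291
   = 1.900297 Hz

1.900297 Hz


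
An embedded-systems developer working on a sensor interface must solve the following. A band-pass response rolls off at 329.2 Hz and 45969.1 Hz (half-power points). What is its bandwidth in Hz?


Bandwidth is the difference of -3dB frequencies:
BW = f_high - f_low
   = 45969.1 - 329.2
   = 45639.9 Hz

45639.9 Hz


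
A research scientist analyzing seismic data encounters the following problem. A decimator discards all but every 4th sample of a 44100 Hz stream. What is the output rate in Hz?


Decimation reduces the sample rate:
fs_out = fs_in / M
       = 44100 / 4
       = 11025.0 Hz

11025.0 Hz


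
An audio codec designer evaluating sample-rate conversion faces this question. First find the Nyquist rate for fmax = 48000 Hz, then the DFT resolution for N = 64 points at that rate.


Step 1 — Nyquist sampling rate:
fs = 2 * fmax = 2 * 48000 = 96000 Hz

Step 2 — DFT bin spacing:
df = fs / N = 96000 / 64 = 1500.0 Hz

1500.0 Hz


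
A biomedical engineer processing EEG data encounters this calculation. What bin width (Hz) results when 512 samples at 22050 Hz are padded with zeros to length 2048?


Frequency resolution after zero-padding:
N_padded = 512 * 4 = 2048
df = fs / N_padded
   = 22050 / 2048
   = 10.7666 Hz

10.7666 Hz


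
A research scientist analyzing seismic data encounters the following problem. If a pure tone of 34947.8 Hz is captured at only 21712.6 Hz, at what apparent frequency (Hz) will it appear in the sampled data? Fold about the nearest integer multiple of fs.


Compute the nearest integer multiple of fs to the signal:
n = round(34947.8 / 21712.6) = 2
f_alias = |34947.8 - 2 * 21712.6|
        = |34947.8 - 43425.2|
        = 8477.4 Hz

8477.4


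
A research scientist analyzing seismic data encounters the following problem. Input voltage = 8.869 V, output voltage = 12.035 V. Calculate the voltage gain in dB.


Voltage gain in dB:
G = 20 * log10(Vout / Vin)
  = 20 * log10(12.035 / 8.869)
  = 20 * log10(1.356974)
  = 20 * 0.132571
  = 2.65 dB

2.65 dB


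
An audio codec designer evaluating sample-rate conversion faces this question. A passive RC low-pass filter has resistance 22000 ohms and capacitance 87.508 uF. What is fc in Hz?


Cutoff frequency of a first-order RC filter:
fc = 1 / (2 * pi * R * C)
C = 87.508 uF = 8.7508e-05 F
fc = 1 / (2 * pi * 22000 * 8.7508e-05)
   = 1 / 12.096237556935
   = 0.08267 Hz

0.08267 Hz


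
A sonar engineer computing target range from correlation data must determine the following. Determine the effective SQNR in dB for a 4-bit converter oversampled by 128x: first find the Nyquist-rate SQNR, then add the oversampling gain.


Step 1 — baseline SQNR at Nyquist:
SQNR_base = 6.02*N + 1.76
          = 6.02*4 + 1.76
          = 25.84 dB

Step 2 — oversampling processing gain:
G = 10*log10(OSR) = 10*log10(128) = 21.07 dB

Step 3 — total:
SQNR_total = 25.84 + 21.07 = 46.91 dB

Base SQNR = 25.84 dB; oversampled SQNR = 46.91 dB


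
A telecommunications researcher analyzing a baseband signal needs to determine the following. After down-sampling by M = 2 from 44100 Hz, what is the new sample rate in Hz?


Decimation reduces the sample rate:
fs_out = fs_in / M
       = 44100 / 2
       = 22050.0 Hz

22050.0 Hz


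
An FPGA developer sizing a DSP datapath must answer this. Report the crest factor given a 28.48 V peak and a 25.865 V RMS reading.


Crest factor is the ratio of peak to RMS:
CF = V_peak / V_rms
   = 28.48 / 25.865
   = 1.1011

1.1011


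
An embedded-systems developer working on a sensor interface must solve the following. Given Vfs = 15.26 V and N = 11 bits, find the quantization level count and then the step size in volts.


Step 1 — number of quantization levels:
L = 2^N = 2^11 = 2048

Step 2 — LSB step size:
delta = Vfs / L
      = 15.26 / 2048
      = 0.00745117 V

Levels = 2048; step size = 0.00745117 V


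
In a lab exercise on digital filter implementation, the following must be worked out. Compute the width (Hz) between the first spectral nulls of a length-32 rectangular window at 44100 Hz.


Main lobe width for a rectangular window:
Width = 2 * fs / N
      = 2 * 44100 / 32
      = 88200 / 32
      = 2756.25 Hz

2756.25 Hz


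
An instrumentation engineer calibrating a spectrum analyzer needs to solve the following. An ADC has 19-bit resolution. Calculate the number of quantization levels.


Number of quantization levels = 2^N
= 2^19
= 524288

524288


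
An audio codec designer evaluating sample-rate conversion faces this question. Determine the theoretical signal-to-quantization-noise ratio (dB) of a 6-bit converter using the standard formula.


Theoretical SNR for a full-scale sinusoid:
SNR = 6.02 * N + 1.76
    = 6.02 * 6 + 1.76
    = 36.12 + 1.76
    = 37.88 dB

37.88 dB


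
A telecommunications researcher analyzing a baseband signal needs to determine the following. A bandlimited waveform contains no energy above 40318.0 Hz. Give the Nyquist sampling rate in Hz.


The Nyquist rate is twice the maximum frequency component.
fs_min = 2 * fmax
      = 2 * 40318.0
      = 80636.0 Hz

80636.0


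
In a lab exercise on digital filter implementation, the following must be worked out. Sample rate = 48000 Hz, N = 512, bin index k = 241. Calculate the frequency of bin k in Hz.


Frequency of DFT bin k:
f_k = k * fs / N
    = 241 * 48000 / 512
    = 11568000 / 512
    = 22593.75 Hz

22593.75 Hz


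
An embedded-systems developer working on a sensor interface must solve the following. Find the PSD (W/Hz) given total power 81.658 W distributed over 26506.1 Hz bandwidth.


Power spectral density:
PSD = P / BW
    = 81.658 / 26506.1
    = 0.00308072 W/Hz

0.00308072 W/Hz


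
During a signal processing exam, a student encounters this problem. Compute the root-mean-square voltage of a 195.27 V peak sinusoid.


RMS voltage for a sinusoidal waveform:
V_rms = V_peak / sqrt(2)
      = 195.27 / 1.414214
      = 138.077 V

138.077 V


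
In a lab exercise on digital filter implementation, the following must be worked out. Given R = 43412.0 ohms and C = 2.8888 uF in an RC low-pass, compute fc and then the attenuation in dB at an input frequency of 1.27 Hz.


Step 1 — cutoff frequency:
fc = 1 / (2*pi*R*C)
C = 2.8888 uF = 2.8888e-06 F
fc = 1 / (2*pi*43412.0*2.8888e-06)
   = 1.26909 Hz

Step 2 — magnitude at f = 1.27 Hz:
|H(f)| = 1 / sqrt(1 + (f/fc)^2)
f/fc = 1.27 / 1.26909 = 1.000717
|H| = 1 / sqrt(1 + 1.001435) = 0.7068532
|H|_dB = 20*log10(0.7068532) = -3.01 dB

fc = 1.26909 Hz; |H(1.27 Hz)| = -3.01 dB


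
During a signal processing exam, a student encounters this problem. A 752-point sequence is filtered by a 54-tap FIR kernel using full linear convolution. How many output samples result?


Linear convolution output length:
L = N + M - 1
  = 752 + 54 - 1
  = 805 samples

805


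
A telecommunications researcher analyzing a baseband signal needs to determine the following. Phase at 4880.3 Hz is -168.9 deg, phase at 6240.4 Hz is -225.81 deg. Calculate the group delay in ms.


Group delay from phase difference:
tau = -d(phi)/d(omega)
d(phi) = -56.91 deg = -0.993267 rad
d(omega) = 2*pi*(6240.4 - 4880.3) = 8545.7603 rad/s
tau = -(-0.993267) / 8545.7603
    = 0.1162 ms

0.1162 ms


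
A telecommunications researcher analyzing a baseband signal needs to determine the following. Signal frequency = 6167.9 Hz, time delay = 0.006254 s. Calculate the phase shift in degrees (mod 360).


Phase shift from frequency and time delay:
phi = 360 * f * t_delay
    = 360 * 6167.9 * 0.006254
    = 13886.66 degrees
    mod 360 = 206.66 degrees

206.66 degrees


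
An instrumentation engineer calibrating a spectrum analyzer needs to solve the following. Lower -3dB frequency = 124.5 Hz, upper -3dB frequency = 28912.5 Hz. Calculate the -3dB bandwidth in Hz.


Bandwidth is the difference of -3dB frequencies:
BW = f_high - f_low
   = 28912.5 - 124.5
   = 28788.0 Hz

28788.0 Hz


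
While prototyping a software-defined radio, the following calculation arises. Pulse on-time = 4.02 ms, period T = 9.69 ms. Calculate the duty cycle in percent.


Duty cycle as a percentage:
DC = (t_on / T) * 100
   = (4.02 / 9.69) * 100
   = 0.414861 * 100
   = 41.49 %

41.49 %


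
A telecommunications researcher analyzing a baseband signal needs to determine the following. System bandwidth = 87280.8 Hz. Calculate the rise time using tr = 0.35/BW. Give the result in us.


Rise time from bandwidth relationship:
tr = 0.35 / BW
   = 0.35 / 87280.8
   = 4.010045737e-06 s
   = 4.01 us

4.01 us


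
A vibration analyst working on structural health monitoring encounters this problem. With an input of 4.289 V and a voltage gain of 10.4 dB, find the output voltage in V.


Output voltage from dB gain:
V_out = V_in * 10^(gain_dB / 20)
      = 4.289 * 10^(10.4 / 20)
      = 4.289 * 3.311311
      = 14.2022 V

14.2022 V


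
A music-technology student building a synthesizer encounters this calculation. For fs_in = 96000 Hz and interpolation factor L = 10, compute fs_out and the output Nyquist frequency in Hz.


Step 1 — output sample rate after interpolation by L:
fs_out = L * fs_in = 10 * 96000 = 960000 Hz

Step 2 — Nyquist frequency of the output stream:
f_Nyq = fs_out / 2 = 960000 / 2 = 480000.0 Hz

fs_out = 960000 Hz; f_Nyquist = 480000.0 Hz


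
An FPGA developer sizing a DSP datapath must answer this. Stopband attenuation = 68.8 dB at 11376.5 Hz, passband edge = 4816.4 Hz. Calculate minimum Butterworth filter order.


Butterworth filter order formula:
n = log10(10^(A/10) - 1) / (2 * log10(f_stop/f_pass))
10^(68.8/10) - 1 = 7585774.7503
f_stop/f_pass = 11376.5 / 4816.4 = 2.362
n = 9.2155 -> ceil = 10

10


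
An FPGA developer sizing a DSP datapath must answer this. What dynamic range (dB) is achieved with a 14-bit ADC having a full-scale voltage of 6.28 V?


Dynamic range from full-scale to LSB:
V_min = V_max / 2^bits = 6.28 / 2^14
DR = 20 * log10(V_max / V_min)
   = 20 * log10(2^14)
   = 20 * 14 * log10(2)
   = 84.29 dB

84.29 dB


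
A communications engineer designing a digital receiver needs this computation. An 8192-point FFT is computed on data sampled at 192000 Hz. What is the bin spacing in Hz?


DFT frequency resolution:
df = fs / N
   = 192000 / 8192
   = 23.4375 Hz

23.4375 Hz


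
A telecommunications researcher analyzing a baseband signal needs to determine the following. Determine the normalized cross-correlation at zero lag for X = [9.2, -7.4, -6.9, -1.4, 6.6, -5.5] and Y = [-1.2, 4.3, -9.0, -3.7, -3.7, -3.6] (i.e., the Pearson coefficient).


Pearson correlation coefficient (population):
r = cov(X,Y) / (std(X) * std(Y))
Mean X = -0.9, Mean Y = -2.8167
Cov(X,Y) = 0.765
Std(X) = 6.556422, Std(Y) = 3.951125
r = 0.0295

0.0295


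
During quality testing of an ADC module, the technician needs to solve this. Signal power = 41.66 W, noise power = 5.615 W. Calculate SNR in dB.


SNR in decibels:
SNR = 10 * log10(Ps / Pn)
    = 10 * log10(41.66 / 5.615)
    = 10 * log10(7.4194)
    = 10 * 0.8704
    = 8.7 dB

8.7 dB


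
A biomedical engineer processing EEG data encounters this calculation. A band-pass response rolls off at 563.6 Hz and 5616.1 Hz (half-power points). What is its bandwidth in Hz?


Bandwidth is the difference of -3dB frequencies:
BW = f_high - f_low
   = 5616.1 - 563.6
   = 5052.5 Hz

5052.5 Hz


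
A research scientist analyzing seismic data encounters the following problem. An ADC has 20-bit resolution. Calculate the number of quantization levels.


Number of quantization levels = 2^N
= 2^20
= 1048576

1048576


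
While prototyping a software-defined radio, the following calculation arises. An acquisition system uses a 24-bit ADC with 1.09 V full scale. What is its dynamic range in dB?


Dynamic range from full-scale to LSB:
V_min = V_max / 2^bits = 1.09 / 2^24
DR = 20 * log10(V_max / V_min)
   = 20 * log10(2^24)
   = 20 * 24 * log10(2)
   = 144.49 dB

144.49 dB


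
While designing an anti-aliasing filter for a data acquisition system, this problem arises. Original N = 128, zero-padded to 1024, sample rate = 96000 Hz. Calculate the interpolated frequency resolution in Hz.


Frequency resolution after zero-padding:
N_padded = 128 * 8 = 1024
df = fs / N_padded
   = 96000 / 1024
   = 93.75 Hz

93.75 Hz


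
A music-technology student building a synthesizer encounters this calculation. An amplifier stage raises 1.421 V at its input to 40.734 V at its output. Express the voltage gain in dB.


Voltage gain in dB:
G = 20 * log10(Vout / Vin)
  = 20 * log10(40.734 / 1.421)
  = 20 * log10(28.665728)
  = 20 * 1.457363
  = 29.15 dB

29.15 dB


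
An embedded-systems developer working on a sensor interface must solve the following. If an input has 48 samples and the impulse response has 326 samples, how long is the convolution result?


Linear convolution output length:
L = N + M - 1
  = 48 + 326 - 1
  = 373 samples

373


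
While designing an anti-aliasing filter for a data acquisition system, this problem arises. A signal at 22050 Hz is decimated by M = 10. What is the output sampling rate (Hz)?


Decimation reduces the sample rate:
fs_out = fs_in / M
       = 22050 / 10
       = 2205.0 Hz

2205.0 Hz


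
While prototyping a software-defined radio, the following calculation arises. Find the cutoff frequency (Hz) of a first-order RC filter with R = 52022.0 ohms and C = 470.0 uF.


Cutoff frequency of a first-order RC filter:
fc = 1 / (2 * pi * R * C)
C = 470.0 uF = 0.00047 F
fc = 1 / (2 * pi * 52022.0 * 0.00047)
   = 1 / 153.62601704355
   = 0.006509 Hz

0.006509 Hz


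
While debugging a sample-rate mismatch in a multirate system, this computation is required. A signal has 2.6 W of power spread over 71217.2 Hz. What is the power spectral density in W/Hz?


Power spectral density:
PSD = P / BW
    = 2.6 / 71217.2
    = 3.651e-05 W/Hz

3.651e-05 W/Hz


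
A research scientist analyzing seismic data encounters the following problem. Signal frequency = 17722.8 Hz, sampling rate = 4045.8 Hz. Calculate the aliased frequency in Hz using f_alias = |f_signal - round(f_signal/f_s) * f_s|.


Compute the nearest integer multiple of fs to the signal:
n = round(17722.8 / 4045.8) = 4
f_alias = |17722.8 - 4 * 4045.8|
        = |17722.8 - 16183.2|
        = 1539.6 Hz

1539.6


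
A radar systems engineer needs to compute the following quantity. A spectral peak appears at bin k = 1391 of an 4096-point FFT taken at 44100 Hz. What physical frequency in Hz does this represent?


Frequency of DFT bin k:
f_k = k * fs / N
    = 1391 * 44100 / 4096
    = 61343100 / 4096
    = 14976.343 Hz

14976.343 Hz


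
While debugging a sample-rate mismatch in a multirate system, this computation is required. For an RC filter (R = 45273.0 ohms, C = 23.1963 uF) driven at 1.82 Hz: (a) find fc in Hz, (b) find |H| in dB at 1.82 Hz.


Step 1 — cutoff frequency:
fc = 1 / (2*pi*R*C)
C = 23.1963 uF = 2.31963e-05 F
fc = 1 / (2*pi*45273.0*2.31963e-05)
   = 0.151552 Hz

Step 2 — magnitude at f = 1.82 Hz:
|H(f)| = 1 / sqrt(1 + (f/fc)^2)
f/fc = 1.82 / 0.151552 = 12.009079
|H| = 1 / sqrt(1 + 144.217978) = 0.0829831
|H|_dB = 20*log10(0.0829831) = -21.62 dB

fc = 0.151552 Hz; |H(1.82 Hz)| = -21.62 dB


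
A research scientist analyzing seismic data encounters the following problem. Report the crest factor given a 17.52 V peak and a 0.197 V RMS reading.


Crest factor is the ratio of peak to RMS:
CF = V_peak / V_rms
   = 17.52 / 0.197
   = 88.934

88.934


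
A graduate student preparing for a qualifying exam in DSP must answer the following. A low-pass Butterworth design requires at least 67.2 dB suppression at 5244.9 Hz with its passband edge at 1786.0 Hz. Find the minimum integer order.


Butterworth filter order formula:
n = log10(10^(A/10) - 1) / (2 * log10(f_stop/f_pass))
10^(67.2/10) - 1 = 5248073.6025
f_stop/f_pass = 5244.9 / 1786.0 = 2.9367
n = 7.1817 -> ceil = 8

8


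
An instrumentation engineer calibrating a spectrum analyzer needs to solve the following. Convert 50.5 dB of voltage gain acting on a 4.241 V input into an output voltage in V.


Output voltage from dB gain:
V_out = V_in * 10^(gain_dB / 20)
      = 4.241 * 10^(50.5 / 20)
      = 4.241 * 334.965439
      = 1420.5884 V

1420.5884 V


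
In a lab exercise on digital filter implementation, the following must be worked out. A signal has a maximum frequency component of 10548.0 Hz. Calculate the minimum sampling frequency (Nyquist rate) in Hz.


The Nyquist rate is twice the maximum frequency component.
fs_min = 2 * fmax
      = 2 * 10548.0
      = 21096.0 Hz

21096.0


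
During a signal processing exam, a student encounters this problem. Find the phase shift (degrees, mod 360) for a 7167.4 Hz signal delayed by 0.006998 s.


Phase shift from frequency and time delay:
phi = 360 * f * t_delay
    = 360 * 7167.4 * 0.006998
    = 18056.69 degrees
    mod 360 = 56.69 degrees

56.69 degrees


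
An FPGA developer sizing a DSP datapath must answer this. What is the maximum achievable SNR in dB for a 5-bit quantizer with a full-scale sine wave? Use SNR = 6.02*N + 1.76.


Theoretical SNR for a full-scale sinusoid:
SNR = 6.02 * N + 1.76
    = 6.02 * 5 + 1.76
    = 30.1 + 1.76
    = 31.86 dB

31.86 dB


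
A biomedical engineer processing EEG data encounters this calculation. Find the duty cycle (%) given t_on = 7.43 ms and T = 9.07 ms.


Duty cycle as a percentage:
DC = (t_on / T) * 100
   = (7.43 / 9.07) * 100
   = 0.819184 * 100
   = 81.92 %

81.92 %


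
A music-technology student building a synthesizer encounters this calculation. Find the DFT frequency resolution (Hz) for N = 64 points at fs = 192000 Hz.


DFT frequency resolution:
df = fs / N
   = 192000 / 64
   = 3000.0 Hz

3000.0 Hz


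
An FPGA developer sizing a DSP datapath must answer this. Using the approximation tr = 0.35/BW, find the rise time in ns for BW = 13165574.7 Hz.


Rise time from bandwidth relationship:
tr = 0.35 / BW
   = 0.35 / 13165574.7
   = 2.658448324e-08 s
   = 26.5845 ns

26.5845 ns


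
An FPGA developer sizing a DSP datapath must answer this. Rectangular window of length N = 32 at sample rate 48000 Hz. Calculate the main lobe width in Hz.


Main lobe width for a rectangular window:
Width = 2 * fs / N
      = 2 * 48000 / 32
      = 96000 / 32
      = 3000.0 Hz

3000.0 Hz


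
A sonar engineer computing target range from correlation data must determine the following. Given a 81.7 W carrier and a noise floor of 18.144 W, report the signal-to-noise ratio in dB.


SNR in decibels:
SNR = 10 * log10(Ps / Pn)
    = 10 * log10(81.7 / 18.144)
    = 10 * log10(4.5029)
    = 10 * 0.6535
    = 6.53 dB

6.53 dB


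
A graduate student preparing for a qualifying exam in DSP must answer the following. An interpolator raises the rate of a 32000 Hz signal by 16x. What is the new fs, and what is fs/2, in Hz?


Step 1 — output sample rate after interpolation by L:
fs_out = L * fs_in = 16 * 32000 = 512000 Hz

Step 2 — Nyquist frequency of the output stream:
f_Nyq = fs_out / 2 = 512000 / 2 = 256000.0 Hz

fs_out = 512000 Hz; f_Nyquist = 256000.0 Hz


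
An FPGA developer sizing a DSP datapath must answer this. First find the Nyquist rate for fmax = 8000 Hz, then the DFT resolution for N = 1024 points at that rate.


Step 1 — Nyquist sampling rate:
fs = 2 * fmax = 2 * 8000 = 16000 Hz

Step 2 — DFT bin spacing:
df = fs / N = 16000 / 1024 = 15.625 Hz

15.625 Hz


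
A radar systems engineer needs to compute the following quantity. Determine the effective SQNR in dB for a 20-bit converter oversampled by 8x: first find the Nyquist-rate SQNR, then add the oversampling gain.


Step 1 — baseline SQNR at Nyquist:
SQNR_base = 6.02*N + 1.76
          = 6.02*20 + 1.76
          = 122.16 dB

Step 2 — oversampling processing gain:
G = 10*log10(OSR) = 10*log10(8) = 9.03 dB

Step 3 — total:
SQNR_total = 122.16 + 9.03 = 131.19 dB

Base SQNR = 122.16 dB; oversampled SQNR = 131.19 dB


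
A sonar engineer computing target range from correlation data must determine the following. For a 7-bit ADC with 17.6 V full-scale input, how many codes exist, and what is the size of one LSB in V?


Step 1 — number of quantization levels:
L = 2^N = 2^7 = 128

Step 2 — LSB step size:
delta = Vfs / L
      = 17.6 / 128
      = 0.1375 V

Levels = 128; step size = 0.1375 V


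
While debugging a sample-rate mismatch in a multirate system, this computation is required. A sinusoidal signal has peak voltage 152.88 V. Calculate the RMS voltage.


RMS voltage for a sinusoidal waveform:
V_rms = V_peak / sqrt(2)
      = 152.88 / 1.414214
      = 108.102 V

108.102 V


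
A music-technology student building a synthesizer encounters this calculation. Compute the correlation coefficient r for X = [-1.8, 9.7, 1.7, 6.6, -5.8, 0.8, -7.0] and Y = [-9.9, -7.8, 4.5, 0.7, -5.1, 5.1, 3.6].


Pearson correlation coefficient (population):
r = cov(X,Y) / (std(X) * std(Y))
Mean X = 0.6, Mean Y = -1.2714
Cov(X,Y) = -4.538571
Std(X) = 5.663669, Std(Y) = 5.772525
r = -0.1388

-0.1388


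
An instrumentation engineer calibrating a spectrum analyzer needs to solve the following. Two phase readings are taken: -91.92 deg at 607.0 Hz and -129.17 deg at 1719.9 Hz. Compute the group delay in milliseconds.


Group delay from phase difference:
tau = -d(phi)/d(omega)
d(phi) = -37.25 deg = -0.650135 rad
d(omega) = 2*pi*(1719.9 - 607.0) = 6992.5569 rad/s
tau = -(-0.650135) / 6992.5569
    = 0.093 ms

0.093 ms


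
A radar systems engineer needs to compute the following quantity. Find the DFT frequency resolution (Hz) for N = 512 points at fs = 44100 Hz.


DFT frequency resolution:
df = fs / N
   = 44100 / 512
   = 86.1328 Hz

86.1328 Hz


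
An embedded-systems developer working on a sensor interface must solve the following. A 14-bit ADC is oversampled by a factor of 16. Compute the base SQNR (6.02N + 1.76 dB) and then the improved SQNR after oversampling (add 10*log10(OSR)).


Step 1 — baseline SQNR at Nyquist:
SQNR_base = 6.02*N + 1.76
          = 6.02*14 + 1.76
          = 86.04 dB

Step 2 — oversampling processing gain:
G = 10*log10(OSR) = 10*log10(16) = 12.04 dB

Step 3 — total:
SQNR_total = 86.04 + 12.04 = 98.08 dB

Base SQNR = 86.04 dB; oversampled SQNR = 98.08 dB


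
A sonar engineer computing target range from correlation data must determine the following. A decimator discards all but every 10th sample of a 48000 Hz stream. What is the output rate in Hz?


Decimation reduces the sample rate:
fs_out = fs_in / M
       = 48000 / 10
       = 4800.0 Hz

4800.0 Hz


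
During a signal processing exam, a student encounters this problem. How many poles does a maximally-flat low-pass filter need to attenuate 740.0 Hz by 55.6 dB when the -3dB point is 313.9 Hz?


Butterworth filter order formula:
n = log10(10^(A/10) - 1) / (2 * log10(f_stop/f_pass))
10^(55.6/10) - 1 = 363077.0548
f_stop/f_pass = 740.0 / 313.9 = 2.3574
n = 7.4643 -> ceil = 8

8


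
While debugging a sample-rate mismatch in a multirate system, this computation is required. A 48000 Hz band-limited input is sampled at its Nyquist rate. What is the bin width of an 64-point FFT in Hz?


Step 1 — Nyquist sampling rate:
fs = 2 * fmax = 2 * 48000 = 96000 Hz

Step 2 — DFT bin spacing:
df = fs / N = 96000 / 64 = 1500.0 Hz

1500.0 Hz


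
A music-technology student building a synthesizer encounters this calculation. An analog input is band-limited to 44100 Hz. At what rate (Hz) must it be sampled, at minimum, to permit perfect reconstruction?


The Nyquist rate is twice the maximum frequency component.
fs_min = 2 * fmax
      = 2 * 44100
      = 88200 Hz

88200


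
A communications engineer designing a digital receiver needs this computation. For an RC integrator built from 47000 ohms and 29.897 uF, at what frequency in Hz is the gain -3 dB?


Cutoff frequency of a first-order RC filter:
fc = 1 / (2 * pi * R * C)
C = 29.897 uF = 2.9897e-05 F
fc = 1 / (2 * pi * 47000 * 2.9897e-05)
   = 1 / 8.8288743830512
   = 0.113265 Hz

0.113265 Hz


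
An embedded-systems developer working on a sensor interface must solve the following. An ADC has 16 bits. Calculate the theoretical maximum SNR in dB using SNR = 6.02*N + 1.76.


Theoretical SNR for a full-scale sinusoid:
SNR = 6.02 * N + 1.76
    = 6.02 * 16 + 1.76
    = 96.32 + 1.76
    = 98.08 dB

98.08 dB


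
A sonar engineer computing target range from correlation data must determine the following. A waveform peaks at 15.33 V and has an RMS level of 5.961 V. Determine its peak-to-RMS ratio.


Crest factor is the ratio of peak to RMS:
CF = V_peak / V_rms
   = 15.33 / 5.961
   = 2.5717

2.5717


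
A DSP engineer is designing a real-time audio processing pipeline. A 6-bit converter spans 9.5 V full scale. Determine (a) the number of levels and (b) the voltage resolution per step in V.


Step 1 — number of quantization levels:
L = 2^N = 2^6 = 64

Step 2 — LSB step size:
delta = Vfs / L
      = 9.5 / 64
      = 0.1484375 V

Levels = 64; step size = 0.1484375 V


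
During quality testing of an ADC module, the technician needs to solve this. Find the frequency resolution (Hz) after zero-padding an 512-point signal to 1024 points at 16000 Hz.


Frequency resolution after zero-padding:
N_padded = 512 * 2 = 1024
df = fs / N_padded
   = 16000 / 1024
   = 15.625 Hz

15.625 Hz


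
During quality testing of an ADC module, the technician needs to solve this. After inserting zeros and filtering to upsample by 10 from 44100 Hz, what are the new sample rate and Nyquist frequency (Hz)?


Step 1 — output sample rate after interpolation by L:
fs_out = L * fs_in = 10 * 44100 = 441000 Hz

Step 2 — Nyquist frequency of the output stream:
f_Nyq = fs_out / 2 = 441000 / 2 = 220500.0 Hz

fs_out = 441000 Hz; f_Nyquist = 220500.0 Hz


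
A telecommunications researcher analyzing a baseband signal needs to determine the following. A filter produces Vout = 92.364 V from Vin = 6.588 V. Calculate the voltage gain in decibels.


Voltage gain in dB:
G = 20 * log10(Vout / Vin)
  = 20 * log10(92.364 / 6.588)
  = 20 * log10(14.020036)
  = 20 * 1.146749
  = 22.93 dB

22.93 dB


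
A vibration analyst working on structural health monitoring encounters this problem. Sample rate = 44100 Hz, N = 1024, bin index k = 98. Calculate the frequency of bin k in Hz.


Frequency of DFT bin k:
f_k = k * fs / N
    = 98 * 44100 / 1024
    = 4321800 / 1024
    = 4220.508 Hz

4220.508 Hz


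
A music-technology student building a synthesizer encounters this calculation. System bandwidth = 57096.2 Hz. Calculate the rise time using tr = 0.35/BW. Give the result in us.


Rise time from bandwidth relationship:
tr = 0.35 / BW
   = 0.35 / 57096.2
   = 6.130005149e-06 s
   = 6.13 us

6.13 us


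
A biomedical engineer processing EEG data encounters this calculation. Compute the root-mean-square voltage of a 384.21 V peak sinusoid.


RMS voltage for a sinusoidal waveform:
V_rms = V_peak / sqrt(2)
      = 384.21 / 1.414214
      = 271.677 V

271.677 V


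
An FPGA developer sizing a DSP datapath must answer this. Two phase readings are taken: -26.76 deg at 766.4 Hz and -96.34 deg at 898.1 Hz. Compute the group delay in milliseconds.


Group delay from phase difference:
tau = -d(phi)/d(omega)
d(phi) = -69.58 deg = -1.2144 rad
d(omega) = 2*pi*(898.1 - 766.4) = 827.4955 rad/s
tau = -(-1.2144) / 827.4955
    = 1.4676 ms

1.4676 ms


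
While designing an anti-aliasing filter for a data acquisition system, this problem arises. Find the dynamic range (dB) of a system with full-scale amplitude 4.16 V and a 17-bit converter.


Dynamic range from full-scale to LSB:
V_min = V_max / 2^bits = 4.16 / 2^17
DR = 20 * log10(V_max / V_min)
   = 20 * log10(2^17)
   = 20 * 17 * log10(2)
   = 102.35 dB

102.35 dB


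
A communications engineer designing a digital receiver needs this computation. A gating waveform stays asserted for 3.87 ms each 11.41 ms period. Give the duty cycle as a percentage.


Duty cycle as a percentage:
DC = (t_on / T) * 100
   = (3.87 / 11.41) * 100
   = 0.339176 * 100
   = 33.92 %

33.92 %


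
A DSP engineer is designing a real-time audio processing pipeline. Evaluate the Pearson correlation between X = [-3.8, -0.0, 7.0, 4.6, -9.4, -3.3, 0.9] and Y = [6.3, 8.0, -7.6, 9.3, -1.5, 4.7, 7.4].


Pearson correlation coefficient (population):
r = cov(X,Y) / (std(X) * std(Y))
Mean X = -0.5714, Mean Y = 3.8
Cov(X,Y) = -1.987143
Std(X) = 5.10426, Std(Y) = 5.681549
r = -0.0685

-0.0685


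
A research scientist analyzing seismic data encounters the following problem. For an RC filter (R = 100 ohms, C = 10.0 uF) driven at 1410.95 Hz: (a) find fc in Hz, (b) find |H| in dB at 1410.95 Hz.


Step 1 — cutoff frequency:
fc = 1 / (2*pi*R*C)
C = 10.0 uF = 1e-05 F
fc = 1 / (2*pi*100*1e-05)
   = 159.155 Hz

Step 2 — magnitude at f = 1410.95 Hz:
|H(f)| = 1 / sqrt(1 + (f/fc)^2)
f/fc = 1410.95 / 159.155 = 8.865257
|H| = 1 / sqrt(1 + 78.592782) = 0.112089
|H|_dB = 20*log10(0.112089) = -19.01 dB

fc = 159.155 Hz; |H(1410.95 Hz)| = -19.01 dB


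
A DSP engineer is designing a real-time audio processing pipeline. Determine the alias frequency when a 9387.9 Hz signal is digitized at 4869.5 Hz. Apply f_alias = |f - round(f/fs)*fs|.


Compute the nearest integer multiple of fs to the signal:
n = round(9387.9 / 4869.5) = 2
f_alias = |9387.9 - 2 * 4869.5|
        = |9387.9 - 9739.0|
        = 351.1 Hz

351.1


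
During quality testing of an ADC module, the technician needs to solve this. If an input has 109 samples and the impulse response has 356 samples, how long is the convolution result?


Linear convolution output length:
L = N + M - 1
  = 109 + 356 - 1
  = 464 samples

464


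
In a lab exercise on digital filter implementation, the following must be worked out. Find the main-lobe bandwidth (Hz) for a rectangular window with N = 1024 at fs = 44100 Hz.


Main lobe width for a rectangular window:
Width = 2 * fs / N
      = 2 * 44100 / 1024
      = 88200 / 1024
      = 86.133 Hz

86.133 Hz


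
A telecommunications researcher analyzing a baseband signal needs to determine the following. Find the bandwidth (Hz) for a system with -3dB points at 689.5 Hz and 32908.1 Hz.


Bandwidth is the difference of -3dB frequencies:
BW = f_high - f_low
   = 32908.1 - 689.5
   = 32218.6 Hz

32218.6 Hz


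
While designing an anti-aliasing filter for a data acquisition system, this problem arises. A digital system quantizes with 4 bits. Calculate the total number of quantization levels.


Number of quantization levels = 2^N
= 2^4
= 16

16


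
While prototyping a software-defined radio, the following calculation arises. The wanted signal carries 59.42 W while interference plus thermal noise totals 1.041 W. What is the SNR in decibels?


SNR in decibels:
SNR = 10 * log10(Ps / Pn)
    = 10 * log10(59.42 / 1.041)
    = 10 * log10(57.0797)
    = 10 * 1.7565
    = 17.56 dB

17.56 dB


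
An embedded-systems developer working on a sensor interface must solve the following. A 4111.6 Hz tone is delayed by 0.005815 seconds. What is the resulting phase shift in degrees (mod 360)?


Phase shift from frequency and time delay:
phi = 360 * f * t_delay
    = 360 * 4111.6 * 0.005815
    = 8607.22 degrees
    mod 360 = 327.22 degrees

327.22 degrees


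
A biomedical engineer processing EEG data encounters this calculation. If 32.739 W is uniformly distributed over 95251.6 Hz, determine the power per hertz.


Power spectral density:
PSD = P / BW
    = 32.739 / 95251.6
    = 0.00034371 W/Hz

0.00034371 W/Hz


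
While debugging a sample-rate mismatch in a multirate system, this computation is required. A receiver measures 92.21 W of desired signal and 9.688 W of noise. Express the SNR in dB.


SNR in decibels:
SNR = 10 * log10(Ps / Pn)
    = 10 * log10(92.21 / 9.688)
    = 10 * log10(9.518)
    = 10 * 0.9785
    = 9.79 dB

9.79 dB


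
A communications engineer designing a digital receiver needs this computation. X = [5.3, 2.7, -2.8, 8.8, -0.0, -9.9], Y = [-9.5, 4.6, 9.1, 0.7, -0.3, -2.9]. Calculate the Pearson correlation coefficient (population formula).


Pearson correlation coefficient (population):
r = cov(X,Y) / (std(X) * std(Y))
Mean X = 0.6833, Mean Y = 0.2833
Cov(X,Y) = -4.950278
Std(X) = 5.998171, Std(Y) = 5.812749
r = -0.142

-0.142


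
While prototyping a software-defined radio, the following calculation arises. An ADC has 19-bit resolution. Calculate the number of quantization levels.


Number of quantization levels = 2^N
= 2^19
= 524288

524288


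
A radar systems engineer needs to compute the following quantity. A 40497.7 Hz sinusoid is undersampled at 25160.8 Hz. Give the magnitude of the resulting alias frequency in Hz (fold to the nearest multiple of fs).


Compute the nearest integer multiple of fs to the signal:
n = round(40497.7 / 25160.8) = 2
f_alias = |40497.7 - 2 * 25160.8|
        = |40497.7 - 50321.6|
        = 9823.9 Hz

9823.9


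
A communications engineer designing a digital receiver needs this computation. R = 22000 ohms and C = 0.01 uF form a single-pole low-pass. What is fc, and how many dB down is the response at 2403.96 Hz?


Step 1 — cutoff frequency:
fc = 1 / (2*pi*R*C)
C = 0.01 uF = 1e-08 F
fc = 1 / (2*pi*22000*1e-08)
   = 723.432 Hz

Step 2 — magnitude at f = 2403.96 Hz:
|H(f)| = 1 / sqrt(1 + (f/fc)^2)
f/fc = 2403.96 / 723.432 = 3.322994
|H| = 1 / sqrt(1 + 11.042289) = 0.2881678
|H|_dB = 20*log10(0.2881678) = -10.81 dB

fc = 723.432 Hz; |H(2403.96 Hz)| = -10.81 dB


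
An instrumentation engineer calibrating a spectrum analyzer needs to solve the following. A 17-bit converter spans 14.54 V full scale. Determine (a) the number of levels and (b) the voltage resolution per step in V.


Step 1 — number of quantization levels:
L = 2^N = 2^17 = 131072

Step 2 — LSB step size:
delta = Vfs / L
      = 14.54 / 131072
      = 0.00011093 V

Levels = 131072; step size = 0.00011093 V


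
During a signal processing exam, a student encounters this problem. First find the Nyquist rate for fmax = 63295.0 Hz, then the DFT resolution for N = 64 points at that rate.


Step 1 — Nyquist sampling rate:
fs = 2 * fmax = 2 * 63295.0 = 126590.0 Hz

Step 2 — DFT bin spacing:
df = fs / N = 126590.0 / 64 = 1977.9688 Hz

1977.9688 Hz


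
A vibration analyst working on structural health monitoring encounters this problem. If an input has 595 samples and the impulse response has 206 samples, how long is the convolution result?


Linear convolution output length:
L = N + M - 1
  = 595 + 206 - 1
  = 800 samples

800


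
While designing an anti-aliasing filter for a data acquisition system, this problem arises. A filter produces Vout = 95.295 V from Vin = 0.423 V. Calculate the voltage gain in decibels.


Voltage gain in dB:
G = 20 * log10(Vout / Vin)
  = 20 * log10(95.295 / 0.423)
  = 20 * log10(225.283688)
  = 20 * 2.35273
  = 47.05 dB

47.05 dB


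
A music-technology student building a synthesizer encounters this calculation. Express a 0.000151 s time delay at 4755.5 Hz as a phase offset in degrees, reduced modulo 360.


Phase shift from frequency and time delay:
phi = 360 * f * t_delay
    = 360 * 4755.5 * 0.000151
    = 258.51 degrees
    mod 360 = 258.51 degrees

258.51 degrees


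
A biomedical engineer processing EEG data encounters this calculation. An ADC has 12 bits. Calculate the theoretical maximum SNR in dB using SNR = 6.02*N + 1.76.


Theoretical SNR for a full-scale sinusoid:
SNR = 6.02 * N + 1.76
    = 6.02 * 12 + 1.76
    = 72.24 + 1.76
    = 74.0 dB

74.0 dB


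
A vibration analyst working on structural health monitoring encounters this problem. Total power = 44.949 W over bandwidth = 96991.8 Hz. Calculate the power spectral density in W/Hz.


Power spectral density:
PSD = P / BW
    = 44.949 / 96991.8
    = 0.00046343 W/Hz

0.00046343 W/Hz


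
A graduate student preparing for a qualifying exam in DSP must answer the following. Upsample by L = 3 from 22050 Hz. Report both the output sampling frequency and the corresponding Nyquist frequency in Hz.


Step 1 — output sample rate after interpolation by L:
fs_out = L * fs_in = 3 * 22050 = 66150 Hz

Step 2 — Nyquist frequency of the output stream:
f_Nyq = fs_out / 2 = 66150 / 2 = 33075.0 Hz

fs_out = 66150 Hz; f_Nyquist = 33075.0 Hz


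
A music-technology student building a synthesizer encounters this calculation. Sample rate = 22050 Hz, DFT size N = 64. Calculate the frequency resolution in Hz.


DFT frequency resolution:
df = fs / N
   = 22050 / 64
   = 344.5312 Hz

344.5312 Hz


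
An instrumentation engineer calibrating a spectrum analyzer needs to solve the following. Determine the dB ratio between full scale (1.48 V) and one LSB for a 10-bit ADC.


Dynamic range from full-scale to LSB:
V_min = V_max / 2^bits = 1.48 / 2^10
DR = 20 * log10(V_max / V_min)
   = 20 * log10(2^10)
   = 20 * 10 * log10(2)
   = 60.21 dB

60.21 dB


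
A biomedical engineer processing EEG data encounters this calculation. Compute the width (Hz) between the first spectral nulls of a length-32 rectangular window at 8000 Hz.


Main lobe width for a rectangular window:
Width = 2 * fs / N
      = 2 * 8000 / 32
      = 16000 / 32
      = 500.0 Hz

500.0 Hz


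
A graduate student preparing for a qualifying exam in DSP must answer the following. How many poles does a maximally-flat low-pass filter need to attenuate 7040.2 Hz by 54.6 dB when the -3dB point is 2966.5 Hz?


Butterworth filter order formula:
n = log10(10^(A/10) - 1) / (2 * log10(f_stop/f_pass))
10^(54.6/10) - 1 = 288402.1503
f_stop/f_pass = 7040.2 / 2966.5 = 2.3732
n = 7.2734 -> ceil = 8

8
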